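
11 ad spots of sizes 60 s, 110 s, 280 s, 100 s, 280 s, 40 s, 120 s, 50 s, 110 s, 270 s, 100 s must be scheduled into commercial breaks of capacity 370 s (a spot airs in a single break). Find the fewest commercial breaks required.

Total = 280 + 280 + 270 + 120 + 110 + 110 + 100 + 100 + 60 + 50 + 40 = 1520 s.
Lower bound: ⌈1520/370⌉ = 5 commercial breaks.
A packing using 5 commercial breaks:
  break 1: 280 + 60 = 340
  break 2: 280 + 50 + 40 = 370
  break 3: 270 + 100 = 370
  break 4: 120 + 110 + 110 = 340
  break 5: 100 = 100
This matches the lower bound, so 5 is optimal.

5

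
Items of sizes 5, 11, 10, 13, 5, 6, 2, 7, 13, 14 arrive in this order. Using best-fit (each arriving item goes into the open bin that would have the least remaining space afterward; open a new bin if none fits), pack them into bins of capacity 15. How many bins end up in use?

  5 → bin 1 (new)  [load 5/15]
  11 → bin 2 (new)  [load 11/15]
  10 → bin 1  [load 15/15]
  13 → bin 3 (new)  [load 13/15]
  5 → bin 4 (new)  [load 5/15]
  6 → bin 4  [load 11/15]
  2 → bin 3  [load 15/15]
  7 → bin 5 (new)  [load 7/15]
  13 → bin 6 (new)  [load 13/15]
  14 → bin 7 (new)  [load 14/15]
7 bins opened.

7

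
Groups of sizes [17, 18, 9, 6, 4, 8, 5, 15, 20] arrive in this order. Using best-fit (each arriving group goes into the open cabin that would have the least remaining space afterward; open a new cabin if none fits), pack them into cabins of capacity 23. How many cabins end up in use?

  17 → cabin 1 (new)  [load 17/23]
  18 → cabin 2 (new)  [load 18/23]
  9 → cabin 3 (new)  [load 9/23]
  6 → cabin 1  [load 23/23]
  4 → cabin 2  [load 22/23]
  8 → cabin 3  [load 17/23]
  5 → cabin 3  [load 22/23]
  15 → cabin 4 (new)  [load 15/23]
  20 → cabin 5 (new)  [load 20/23]
5 cabins opened.

5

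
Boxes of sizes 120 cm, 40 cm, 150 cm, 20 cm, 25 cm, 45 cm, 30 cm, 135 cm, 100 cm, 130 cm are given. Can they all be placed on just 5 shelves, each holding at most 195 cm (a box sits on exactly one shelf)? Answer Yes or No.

A valid assignment using 5 shelves:
  shelf 1: 150 + 45 = 195
  shelf 2: 135 + 40 + 20 = 195
  shelf 3: 130 + 30 + 25 = 185
  shelf 4: 120 = 120
  shelf 5: 100 = 100
Every load is within 195 cm, so 5 shelves suffice.

Yes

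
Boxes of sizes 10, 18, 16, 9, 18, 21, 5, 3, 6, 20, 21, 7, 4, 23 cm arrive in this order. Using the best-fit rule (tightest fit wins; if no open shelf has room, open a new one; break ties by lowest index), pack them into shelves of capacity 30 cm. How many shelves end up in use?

7

  10 → shelf 1 (new)  [load 10/30]
  18 → shelf 1  [load 28/30]
  16 → shelf 2 (new)  [load 16/30]
  9 → shelf 2  [load 25/30]
  18 → shelf 3 (new)  [load 18/30]
  21 → shelf 4 (new)  [load 21/30]
  5 → shelf 2  [load 30/30]
  3 → shelf 4  [load 24/30]
  6 → shelf 4  [load 30/30]
  20 → shelf 5 (new)  [load 20/30]
  21 → shelf 6 (new)  [load 21/30]
  7 → shelf 6  [load 28/30]
  4 → shelf 5  [load 24/30]
  23 → shelf 7 (new)  [load 23/30]
7 shelves opened.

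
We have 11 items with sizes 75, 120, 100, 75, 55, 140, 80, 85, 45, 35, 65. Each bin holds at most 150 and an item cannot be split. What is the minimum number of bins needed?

Total = 140 + 120 + 100 + 85 + 80 + 75 + 75 + 65 + 55 + 45 + 35 = 875.
Lower bound: ⌈875/150⌉ = 6 bins.
A packing using 7 bins:
  bin 1: 140 = 140
  bin 2: 120 = 120
  bin 3: 100 + 45 = 145
  bin 4: 85 + 65 = 150
  bin 5: 80 + 55 = 135
  bin 6: 75 + 75 = 150
  bin 7: 35 = 35
No arrangement into 6 bins stays within capacity, so 7 is optimal.

7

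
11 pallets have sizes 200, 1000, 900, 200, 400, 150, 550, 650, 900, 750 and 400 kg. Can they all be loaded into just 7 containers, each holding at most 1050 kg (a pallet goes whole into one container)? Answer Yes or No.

A valid assignment using 7 containers:
  container 1: 1000 = 1000
  container 2: 900 + 150 = 1050
  container 3: 900 = 900
  container 4: 750 + 200 = 950
  container 5: 650 + 400 = 1050
  container 6: 550 + 400 = 950
  container 7: 200 = 200
Every load is within 1050 kg, so 7 containers suffice.

Yes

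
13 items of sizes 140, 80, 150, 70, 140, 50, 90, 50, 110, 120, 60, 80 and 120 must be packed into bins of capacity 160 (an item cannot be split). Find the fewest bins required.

Total = 150 + 140 + 140 + 120 + 120 + 110 + 90 + 80 + 80 + 70 + 60 + 50 + 50 = 1260.
Lower bound: ⌈1260/160⌉ = 8 bins.
A packing using 9 bins:
  bin 1: 150 = 150
  bin 2: 140 = 140
  bin 3: 140 = 140
  bin 4: 120 = 120
  bin 5: 120 = 120
  bin 6: 110 + 50 = 160
  bin 7: 90 + 70 = 160
  bin 8: 80 + 80 = 160
  bin 9: 60 + 50 = 110
No arrangement into 8 bins stays within capacity, so 9 is optimal.

9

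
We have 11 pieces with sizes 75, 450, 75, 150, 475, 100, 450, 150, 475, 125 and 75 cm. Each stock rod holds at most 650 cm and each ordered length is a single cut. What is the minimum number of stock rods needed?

5

Total = 475 + 475 + 450 + 450 + 150 + 150 + 125 + 100 + 75 + 75 + 75 = 2600 cm.
Lower bound: ⌈2600/650⌉ = 4 stock rods.
A packing using 5 stock rods:
  stock rod 1: 475 + 150 = 625
  stock rod 2: 475 + 150 = 625
  stock rod 3: 450 + 125 + 75 = 650
  stock rod 4: 450 + 100 + 75 = 625
  stock rod 5: 75 = 75
No arrangement into 4 stock rods stays within capacity, so 5 is optimal.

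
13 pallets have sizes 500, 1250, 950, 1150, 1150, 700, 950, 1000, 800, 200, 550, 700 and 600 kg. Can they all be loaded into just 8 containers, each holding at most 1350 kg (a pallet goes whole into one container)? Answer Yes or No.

Total = 10500 kg; ⌈10500/1350⌉ = 8.
9 pallets each exceed half the capacity and cannot share a container, forcing at least 9 containers.
At least 9 containers are required, but only 8 are allowed.

No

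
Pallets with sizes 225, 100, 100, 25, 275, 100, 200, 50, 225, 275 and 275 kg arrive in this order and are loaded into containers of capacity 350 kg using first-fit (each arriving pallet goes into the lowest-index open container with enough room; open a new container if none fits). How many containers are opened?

  225 → container 1 (new)  [load 225/350]
  100 → container 1  [load 325/350]
  100 → container 2 (new)  [load 100/350]
  25 → container 1  [load 350/350]
  275 → container 3 (new)  [load 275/350]
  100 → container 2  [load 200/350]
  200 → container 4 (new)  [load 200/350]
  50 → container 2  [load 250/350]
  225 → container 5 (new)  [load 225/350]
  275 → container 6 (new)  [load 275/350]
  275 → container 7 (new)  [load 275/350]
7 containers opened.

7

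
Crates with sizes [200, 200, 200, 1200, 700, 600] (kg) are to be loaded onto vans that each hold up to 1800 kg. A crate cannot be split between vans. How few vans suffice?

2

Total = 1200 + 700 + 600 + 200 + 200 + 200 = 3100 kg.
Lower bound: ⌈3100/1800⌉ = 2 vans.
A packing using 2 vans:
  van 1: 1200 + 600 = 1800
  van 2: 700 + 200 + 200 + 200 = 1300
This matches the lower bound, so 2 is optimal.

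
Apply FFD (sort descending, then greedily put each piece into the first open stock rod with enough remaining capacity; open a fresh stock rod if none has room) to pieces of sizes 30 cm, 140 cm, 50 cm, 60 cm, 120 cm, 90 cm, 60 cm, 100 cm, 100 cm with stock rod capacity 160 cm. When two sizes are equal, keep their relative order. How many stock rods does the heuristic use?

5

Sorted descending: 140, 120, 100, 100, 90, 60, 60, 50, 30.
  140 → stock rod 1 (new)  [load 140/160]
  120 → stock rod 2 (new)  [load 120/160]
  100 → stock rod 3 (new)  [load 100/160]
  100 → stock rod 4 (new)  [load 100/160]
  90 → stock rod 5 (new)  [load 90/160]
  60 → stock rod 3  [load 160/160]
  60 → stock rod 4  [load 160/160]
  50 → stock rod 5  [load 140/160]
  30 → stock rod 2  [load 150/160]
5 stock rods opened.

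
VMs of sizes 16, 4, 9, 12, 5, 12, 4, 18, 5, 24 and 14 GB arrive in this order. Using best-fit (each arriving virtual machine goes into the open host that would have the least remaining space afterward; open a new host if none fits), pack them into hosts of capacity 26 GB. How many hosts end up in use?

5

  16 → host 1 (new)  [load 16/26]
  4 → host 1  [load 20/26]
  9 → host 2 (new)  [load 9/26]
  12 → host 2  [load 21/26]
  5 → host 2  [load 26/26]
  12 → host 3 (new)  [load 12/26]
  4 → host 1  [load 24/26]
  18 → host 4 (new)  [load 18/26]
  5 → host 4  [load 23/26]
  24 → host 5 (new)  [load 24/26]
  14 → host 3  [load 26/26]
5 hosts opened.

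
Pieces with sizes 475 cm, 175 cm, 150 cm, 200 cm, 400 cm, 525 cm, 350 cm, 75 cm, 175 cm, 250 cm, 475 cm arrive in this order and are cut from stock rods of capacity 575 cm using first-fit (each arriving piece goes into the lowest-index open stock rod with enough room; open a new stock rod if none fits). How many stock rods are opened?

7

  475 → stock rod 1 (new)  [load 475/575]
  175 → stock rod 2 (new)  [load 175/575]
  150 → stock rod 2  [load 325/575]
  200 → stock rod 2  [load 525/575]
  400 → stock rod 3 (new)  [load 400/575]
  525 → stock rod 4 (new)  [load 525/575]
  350 → stock rod 5 (new)  [load 350/575]
  75 → stock rod 1  [load 550/575]
  175 → stock rod 3  [load 575/575]
  250 → stock rod 6 (new)  [load 250/575]
  475 → stock rod 7 (new)  [load 475/575]
7 stock rods opened.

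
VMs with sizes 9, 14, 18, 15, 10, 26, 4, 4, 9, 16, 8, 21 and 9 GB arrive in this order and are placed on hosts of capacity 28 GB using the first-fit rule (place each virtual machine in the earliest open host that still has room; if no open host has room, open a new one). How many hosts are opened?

7

  9 → host 1 (new)  [load 9/28]
  14 → host 1  [load 23/28]
  18 → host 2 (new)  [load 18/28]
  15 → host 3 (new)  [load 15/28]
  10 → host 2  [load 28/28]
  26 → host 4 (new)  [load 26/28]
  4 → host 1  [load 27/28]
  4 → host 3  [load 19/28]
  9 → host 3  [load 28/28]
  16 → host 5 (new)  [load 16/28]
  8 → host 5  [load 24/28]
  21 → host 6 (new)  [load 21/28]
  9 → host 7 (new)  [load 9/28]
7 hosts opened.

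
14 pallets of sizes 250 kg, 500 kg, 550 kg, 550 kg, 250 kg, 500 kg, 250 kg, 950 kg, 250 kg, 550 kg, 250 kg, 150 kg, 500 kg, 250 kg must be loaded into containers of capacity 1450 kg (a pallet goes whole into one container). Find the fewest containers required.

Total = 950 + 550 + 550 + 550 + 500 + 500 + 500 + 250 + 250 + 250 + 250 + 250 + 250 + 150 = 5750 kg.
Lower bound: ⌈5750/1450⌉ = 4 containers.
A packing using 5 containers:
  container 1: 950 + 500 = 1450
  container 2: 550 + 550 + 250 = 1350
  container 3: 550 + 500 + 250 + 150 = 1450
  container 4: 500 + 250 + 250 + 250 = 1250
  container 5: 250 = 250
No arrangement into 4 containers stays within capacity, so 5 is optimal.

5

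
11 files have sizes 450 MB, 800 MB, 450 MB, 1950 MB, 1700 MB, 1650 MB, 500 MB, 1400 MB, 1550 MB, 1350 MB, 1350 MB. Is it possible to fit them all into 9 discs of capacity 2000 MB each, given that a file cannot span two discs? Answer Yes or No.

Yes

A valid assignment using 8 discs:
  disc 1: 1950 = 1950
  disc 2: 1700 = 1700
  disc 3: 1650 = 1650
  disc 4: 1550 + 450 = 2000
  disc 5: 1400 + 500 = 1900
  disc 6: 1350 + 450 = 1800
  disc 7: 1350 = 1350
  disc 8: 800 = 800
That uses only 8 ≤ 9, so 9 discs are enough.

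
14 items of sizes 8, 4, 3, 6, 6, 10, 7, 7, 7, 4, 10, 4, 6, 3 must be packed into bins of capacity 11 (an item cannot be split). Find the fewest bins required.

9

Total = 10 + 10 + 8 + 7 + 7 + 7 + 6 + 6 + 6 + 4 + 4 + 4 + 3 + 3 = 85.
Lower bound: ⌈85/11⌉ = 8 bins.
Also, 9 items each exceed 11/2, and no two of those can share a bin, so at least 9 bins are needed.
A packing using 9 bins:
  bin 1: 10 = 10
  bin 2: 10 = 10
  bin 3: 8 + 3 = 11
  bin 4: 7 + 4 = 11
  bin 5: 7 + 4 = 11
  bin 6: 7 + 4 = 11
  bin 7: 6 + 3 = 9
  bin 8: 6 = 6
  bin 9: 6 = 6
This matches the lower bound, so 9 is optimal.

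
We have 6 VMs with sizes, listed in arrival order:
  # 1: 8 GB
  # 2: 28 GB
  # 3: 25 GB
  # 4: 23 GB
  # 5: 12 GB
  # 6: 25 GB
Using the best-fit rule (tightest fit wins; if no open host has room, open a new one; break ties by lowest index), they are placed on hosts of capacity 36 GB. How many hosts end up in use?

  8 → host 1 (new)  [load 8/36]
  28 → host 1  [load 36/36]
  25 → host 2 (new)  [load 25/36]
  23 → host 3 (new)  [load 23/36]
  12 → host 3  [load 35/36]
  25 → host 4 (new)  [load 25/36]
4 hosts opened.

4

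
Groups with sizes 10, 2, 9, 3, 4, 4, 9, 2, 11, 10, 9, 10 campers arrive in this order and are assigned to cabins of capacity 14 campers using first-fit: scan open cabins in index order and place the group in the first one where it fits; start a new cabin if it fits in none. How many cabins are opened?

  10 → cabin 1 (new)  [load 10/14]
  2 → cabin 1  [load 12/14]
  9 → cabin 2 (new)  [load 9/14]
  3 → cabin 2  [load 12/14]
  4 → cabin 3 (new)  [load 4/14]
  4 → cabin 3  [load 8/14]
  9 → cabin 4 (new)  [load 9/14]
  2 → cabin 1  [load 14/14]
  11 → cabin 5 (new)  [load 11/14]
  10 → cabin 6 (new)  [load 10/14]
  9 → cabin 7 (new)  [load 9/14]
  10 → cabin 8 (new)  [load 10/14]
8 cabins opened.

8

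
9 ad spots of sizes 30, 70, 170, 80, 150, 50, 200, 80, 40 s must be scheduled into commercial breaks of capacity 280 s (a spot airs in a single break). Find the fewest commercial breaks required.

4

Total = 200 + 170 + 150 + 80 + 80 + 70 + 50 + 40 + 30 = 870 s.
Lower bound: ⌈870/280⌉ = 4 commercial breaks.
A packing using 4 commercial breaks:
  break 1: 200 + 80 = 280
  break 2: 170 + 80 + 30 = 280
  break 3: 150 + 70 + 50 = 270
  break 4: 40 = 40
This matches the lower bound, so 4 is optimal.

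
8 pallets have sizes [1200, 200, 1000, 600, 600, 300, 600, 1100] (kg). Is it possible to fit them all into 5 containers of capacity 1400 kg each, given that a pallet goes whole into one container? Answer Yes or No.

A valid assignment using 5 containers:
  container 1: 1200 + 200 = 1400
  container 2: 1100 + 300 = 1400
  container 3: 1000 = 1000
  container 4: 600 + 600 = 1200
  container 5: 600 = 600
Every load is within 1400 kg, so 5 containers suffice.

Yes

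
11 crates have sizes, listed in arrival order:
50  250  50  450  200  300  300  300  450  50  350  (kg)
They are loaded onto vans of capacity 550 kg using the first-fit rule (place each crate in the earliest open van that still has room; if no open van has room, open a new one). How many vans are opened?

7

  50 → van 1 (new)  [load 50/550]
  250 → van 1  [load 300/550]
  50 → van 1  [load 350/550]
  450 → van 2 (new)  [load 450/550]
  200 → van 1  [load 550/550]
  300 → van 3 (new)  [load 300/550]
  300 → van 4 (new)  [load 300/550]
  300 → van 5 (new)  [load 300/550]
  450 → van 6 (new)  [load 450/550]
  50 → van 2  [load 500/550]
  350 → van 7 (new)  [load 350/550]
7 vans opened.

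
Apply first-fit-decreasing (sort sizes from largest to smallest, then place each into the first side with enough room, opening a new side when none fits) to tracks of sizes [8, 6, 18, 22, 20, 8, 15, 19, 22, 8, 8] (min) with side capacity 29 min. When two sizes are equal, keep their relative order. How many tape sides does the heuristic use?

Sorted descending: 22, 22, 20, 19, 18, 15, 8, 8, 8, 8, 6.
  22 → side 1 (new)  [load 22/29]
  22 → side 2 (new)  [load 22/29]
  20 → side 3 (new)  [load 20/29]
  19 → side 4 (new)  [load 19/29]
  18 → side 5 (new)  [load 18/29]
  15 → side 6 (new)  [load 15/29]
  8 → side 3  [load 28/29]
  8 → side 4  [load 27/29]
  8 → side 5  [load 26/29]
  8 → side 6  [load 23/29]
  6 → side 1  [load 28/29]
6 tape sides opened.

6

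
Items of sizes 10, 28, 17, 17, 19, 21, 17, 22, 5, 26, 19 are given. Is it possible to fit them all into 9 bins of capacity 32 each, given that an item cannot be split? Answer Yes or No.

Yes

A valid assignment using 9 bins:
  bin 1: 28 = 28
  bin 2: 26 + 5 = 31
  bin 3: 22 + 10 = 32
  bin 4: 21 = 21
  bin 5: 19 = 19
  bin 6: 19 = 19
  bin 7: 17 = 17
  bin 8: 17 = 17
  bin 9: 17 = 17
Every load is within 32, so 9 bins suffice.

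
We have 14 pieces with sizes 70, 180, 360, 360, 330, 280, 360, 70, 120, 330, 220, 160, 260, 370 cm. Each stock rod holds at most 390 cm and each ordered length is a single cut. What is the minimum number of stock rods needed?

Total = 370 + 360 + 360 + 360 + 330 + 330 + 280 + 260 + 220 + 180 + 160 + 120 + 70 + 70 = 3470 cm.
Lower bound: ⌈3470/390⌉ = 9 stock rods.
A packing using 10 stock rods:
  stock rod 1: 370 = 370
  stock rod 2: 360 = 360
  stock rod 3: 360 = 360
  stock rod 4: 360 = 360
  stock rod 5: 330 = 330
  stock rod 6: 330 = 330
  stock rod 7: 280 + 70 = 350
  stock rod 8: 260 + 120 = 380
  stock rod 9: 220 + 160 = 380
  stock rod 10: 180 + 70 = 250
No arrangement into 9 stock rods stays within capacity, so 10 is optimal.

10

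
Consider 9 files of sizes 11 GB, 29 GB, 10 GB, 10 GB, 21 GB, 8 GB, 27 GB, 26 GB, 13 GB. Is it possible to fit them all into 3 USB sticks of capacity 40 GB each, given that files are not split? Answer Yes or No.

No

Total = 155 GB; ⌈155/40⌉ = 4.
At least 4 USB sticks are required, but only 3 are allowed.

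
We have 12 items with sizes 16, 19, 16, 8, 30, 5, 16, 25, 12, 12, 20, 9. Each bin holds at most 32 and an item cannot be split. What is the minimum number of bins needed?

7

Total = 30 + 25 + 20 + 19 + 16 + 16 + 16 + 12 + 12 + 9 + 8 + 5 = 188.
Lower bound: ⌈188/32⌉ = 6 bins.
A packing using 7 bins:
  bin 1: 30 = 30
  bin 2: 25 + 5 = 30
  bin 3: 20 + 12 = 32
  bin 4: 19 + 12 = 31
  bin 5: 16 + 16 = 32
  bin 6: 16 + 9 = 25
  bin 7: 8 = 8
No arrangement into 6 bins stays within capacity, so 7 is optimal.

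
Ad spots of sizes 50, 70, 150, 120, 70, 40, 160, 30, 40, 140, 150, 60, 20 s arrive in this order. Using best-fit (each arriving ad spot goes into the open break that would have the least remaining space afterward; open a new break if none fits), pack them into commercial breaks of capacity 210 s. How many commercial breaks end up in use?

6

  50 → break 1 (new)  [load 50/210]
  70 → break 1  [load 120/210]
  150 → break 2 (new)  [load 150/210]
  120 → break 3 (new)  [load 120/210]
  70 → break 1  [load 190/210]
  40 → break 2  [load 190/210]
  160 → break 4 (new)  [load 160/210]
  30 → break 4  [load 190/210]
  40 → break 3  [load 160/210]
  140 → break 5 (new)  [load 140/210]
  150 → break 6 (new)  [load 150/210]
  60 → break 6  [load 210/210]
  20 → break 1  [load 210/210]
6 commercial breaks opened.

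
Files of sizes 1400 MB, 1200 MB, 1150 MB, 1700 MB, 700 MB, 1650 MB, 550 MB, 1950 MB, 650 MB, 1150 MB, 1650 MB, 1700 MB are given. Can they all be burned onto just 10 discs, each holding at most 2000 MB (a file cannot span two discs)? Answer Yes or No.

Yes

A valid assignment using 9 discs:
  disc 1: 1950 = 1950
  disc 2: 1700 = 1700
  disc 3: 1700 = 1700
  disc 4: 1650 = 1650
  disc 5: 1650 = 1650
  disc 6: 1400 + 550 = 1950
  disc 7: 1200 + 700 = 1900
  disc 8: 1150 + 650 = 1800
  disc 9: 1150 = 1150
That uses only 9 ≤ 10, so 10 discs are enough.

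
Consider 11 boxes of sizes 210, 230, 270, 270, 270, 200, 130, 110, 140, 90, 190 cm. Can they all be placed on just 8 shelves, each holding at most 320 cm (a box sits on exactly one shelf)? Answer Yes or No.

Yes

A valid assignment using 8 shelves:
  shelf 1: 270 = 270
  shelf 2: 270 = 270
  shelf 3: 270 = 270
  shelf 4: 230 + 90 = 320
  shelf 5: 210 + 110 = 320
  shelf 6: 200 = 200
  shelf 7: 190 + 130 = 320
  shelf 8: 140 = 140
Every load is within 320 cm, so 8 shelves suffice.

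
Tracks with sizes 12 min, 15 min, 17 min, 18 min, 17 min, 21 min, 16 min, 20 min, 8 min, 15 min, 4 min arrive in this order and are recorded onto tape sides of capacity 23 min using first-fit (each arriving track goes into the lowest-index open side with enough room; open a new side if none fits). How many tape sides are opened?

9

  12 → side 1 (new)  [load 12/23]
  15 → side 2 (new)  [load 15/23]
  17 → side 3 (new)  [load 17/23]
  18 → side 4 (new)  [load 18/23]
  17 → side 5 (new)  [load 17/23]
  21 → side 6 (new)  [load 21/23]
  16 → side 7 (new)  [load 16/23]
  20 → side 8 (new)  [load 20/23]
  8 → side 1  [load 20/23]
  15 → side 9 (new)  [load 15/23]
  4 → side 2  [load 19/23]
9 tape sides opened.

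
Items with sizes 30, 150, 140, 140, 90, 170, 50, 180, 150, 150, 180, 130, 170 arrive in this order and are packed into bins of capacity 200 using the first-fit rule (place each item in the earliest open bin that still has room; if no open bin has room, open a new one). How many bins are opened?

  30 → bin 1 (new)  [load 30/200]
  150 → bin 1  [load 180/200]
  140 → bin 2 (new)  [load 140/200]
  140 → bin 3 (new)  [load 140/200]
  90 → bin 4 (new)  [load 90/200]
  170 → bin 5 (new)  [load 170/200]
  50 → bin 2  [load 190/200]
  180 → bin 6 (new)  [load 180/200]
  150 → bin 7 (new)  [load 150/200]
  150 → bin 8 (new)  [load 150/200]
  180 → bin 9 (new)  [load 180/200]
  130 → bin 10 (new)  [load 130/200]
  170 → bin 11 (new)  [load 170/200]
11 bins opened.

11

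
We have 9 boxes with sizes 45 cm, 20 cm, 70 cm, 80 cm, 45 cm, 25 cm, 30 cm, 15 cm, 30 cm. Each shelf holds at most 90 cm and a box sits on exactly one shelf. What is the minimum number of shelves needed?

5

Total = 80 + 70 + 45 + 45 + 30 + 30 + 25 + 20 + 15 = 360 cm.
Lower bound: ⌈360/90⌉ = 4 shelves.
A packing using 5 shelves:
  shelf 1: 80 = 80
  shelf 2: 70 + 20 = 90
  shelf 3: 45 + 45 = 90
  shelf 4: 30 + 30 + 25 = 85
  shelf 5: 15 = 15
No arrangement into 4 shelves stays within capacity, so 5 is optimal.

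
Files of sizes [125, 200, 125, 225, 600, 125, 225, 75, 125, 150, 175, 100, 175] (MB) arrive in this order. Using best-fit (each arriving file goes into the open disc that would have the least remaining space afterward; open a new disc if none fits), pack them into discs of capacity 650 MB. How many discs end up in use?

  125 → disc 1 (new)  [load 125/650]
  200 → disc 1  [load 325/650]
  125 → disc 1  [load 450/650]
  225 → disc 2 (new)  [load 225/650]
  600 → disc 3 (new)  [load 600/650]
  125 → disc 1  [load 575/650]
  225 → disc 2  [load 450/650]
  75 → disc 1  [load 650/650]
  125 → disc 2  [load 575/650]
  150 → disc 4 (new)  [load 150/650]
  175 → disc 4  [load 325/650]
  100 → disc 4  [load 425/650]
  175 → disc 4  [load 600/650]
4 discs opened.

4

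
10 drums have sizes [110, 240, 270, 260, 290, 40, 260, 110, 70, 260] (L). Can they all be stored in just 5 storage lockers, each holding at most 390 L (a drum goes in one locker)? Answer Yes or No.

Total = 1910 L; ⌈1910/390⌉ = 5.
6 drums each exceed half the capacity and cannot share a locker, forcing at least 6 storage lockers.
At least 6 storage lockers are required, but only 5 are allowed.

No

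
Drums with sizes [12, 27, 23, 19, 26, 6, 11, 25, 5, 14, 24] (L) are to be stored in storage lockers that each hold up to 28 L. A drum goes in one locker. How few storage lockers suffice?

8

Total = 27 + 26 + 25 + 24 + 23 + 19 + 14 + 12 + 11 + 6 + 5 = 192 L.
Lower bound: ⌈192/28⌉ = 7 storage lockers.
A packing using 8 storage lockers:
  locker 1: 27 = 27
  locker 2: 26 = 26
  locker 3: 25 = 25
  locker 4: 24 = 24
  locker 5: 23 + 5 = 28
  locker 6: 19 + 6 = 25
  locker 7: 14 + 12 = 26
  locker 8: 11 = 11
No arrangement into 7 storage lockers stays within capacity, so 8 is optimal.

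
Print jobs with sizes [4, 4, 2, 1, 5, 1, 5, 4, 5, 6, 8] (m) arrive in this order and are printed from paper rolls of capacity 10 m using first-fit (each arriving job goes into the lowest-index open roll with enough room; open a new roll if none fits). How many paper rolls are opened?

  4 → roll 1 (new)  [load 4/10]
  4 → roll 1  [load 8/10]
  2 → roll 1  [load 10/10]
  1 → roll 2 (new)  [load 1/10]
  5 → roll 2  [load 6/10]
  1 → roll 2  [load 7/10]
  5 → roll 3 (new)  [load 5/10]
  4 → roll 3  [load 9/10]
  5 → roll 4 (new)  [load 5/10]
  6 → roll 5 (new)  [load 6/10]
  8 → roll 6 (new)  [load 8/10]
6 paper rolls opened.

6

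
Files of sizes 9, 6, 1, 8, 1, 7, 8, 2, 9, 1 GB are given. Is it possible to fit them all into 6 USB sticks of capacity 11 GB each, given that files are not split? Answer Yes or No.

A valid assignment using 6 USB sticks:
  USB stick 1: 9 + 2 = 11
  USB stick 2: 9 + 1 + 1 = 11
  USB stick 3: 8 + 1 = 9
  USB stick 4: 8 = 8
  USB stick 5: 7 = 7
  USB stick 6: 6 = 6
Every load is within 11 GB, so 6 USB sticks suffice.

Yes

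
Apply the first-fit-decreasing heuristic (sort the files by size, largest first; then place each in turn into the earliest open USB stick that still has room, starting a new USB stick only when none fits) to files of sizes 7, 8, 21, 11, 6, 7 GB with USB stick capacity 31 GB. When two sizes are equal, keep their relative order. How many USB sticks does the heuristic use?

2

Sorted descending: 21, 11, 8, 7, 7, 6.
  21 → USB stick 1 (new)  [load 21/31]
  11 → USB stick 2 (new)  [load 11/31]
  8 → USB stick 1  [load 29/31]
  7 → USB stick 2  [load 18/31]
  7 → USB stick 2  [load 25/31]
  6 → USB stick 2  [load 31/31]
2 USB sticks opened.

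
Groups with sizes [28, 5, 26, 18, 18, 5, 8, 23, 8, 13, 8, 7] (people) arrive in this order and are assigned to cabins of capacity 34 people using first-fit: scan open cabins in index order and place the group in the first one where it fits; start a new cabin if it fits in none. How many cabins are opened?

  28 → cabin 1 (new)  [load 28/34]
  5 → cabin 1  [load 33/34]
  26 → cabin 2 (new)  [load 26/34]
  18 → cabin 3 (new)  [load 18/34]
  18 → cabin 4 (new)  [load 18/34]
  5 → cabin 2  [load 31/34]
  8 → cabin 3  [load 26/34]
  23 → cabin 5 (new)  [load 23/34]
  8 → cabin 3  [load 34/34]
  13 → cabin 4  [load 31/34]
  8 → cabin 5  [load 31/34]
  7 → cabin 6 (new)  [load 7/34]
6 cabins opened.

6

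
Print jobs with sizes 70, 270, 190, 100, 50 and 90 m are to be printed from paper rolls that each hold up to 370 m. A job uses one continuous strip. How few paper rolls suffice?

Total = 270 + 190 + 100 + 90 + 70 + 50 = 770 m.
Lower bound: ⌈770/370⌉ = 3 paper rolls.
A packing using 3 paper rolls:
  roll 1: 270 + 100 = 370
  roll 2: 190 + 90 + 70 = 350
  roll 3: 50 = 50
This matches the lower bound, so 3 is optimal.

3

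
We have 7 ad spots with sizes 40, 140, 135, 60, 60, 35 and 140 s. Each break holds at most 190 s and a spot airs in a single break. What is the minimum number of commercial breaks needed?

4

Total = 140 + 140 + 135 + 60 + 60 + 40 + 35 = 610 s.
Lower bound: ⌈610/190⌉ = 4 commercial breaks.
A packing using 4 commercial breaks:
  break 1: 140 + 40 = 180
  break 2: 140 + 35 = 175
  break 3: 135 = 135
  break 4: 60 + 60 = 120
This matches the lower bound, so 4 is optimal.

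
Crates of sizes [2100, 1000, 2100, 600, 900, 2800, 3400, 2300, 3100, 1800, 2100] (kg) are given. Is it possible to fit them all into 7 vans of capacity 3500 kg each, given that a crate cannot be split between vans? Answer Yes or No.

Total = 22200 kg; ⌈22200/3500⌉ = 7.
8 crates each exceed half the capacity and cannot share a van, forcing at least 8 vans.
At least 8 vans are required, but only 7 are allowed.

No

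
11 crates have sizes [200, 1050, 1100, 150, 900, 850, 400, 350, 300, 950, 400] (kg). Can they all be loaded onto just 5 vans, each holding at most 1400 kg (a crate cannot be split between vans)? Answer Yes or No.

A valid assignment using 5 vans:
  van 1: 1100 + 300 = 1400
  van 2: 1050 + 350 = 1400
  van 3: 950 + 400 = 1350
  van 4: 900 + 400 = 1300
  van 5: 850 + 200 + 150 = 1200
Every load is within 1400 kg, so 5 vans suffice.

Yes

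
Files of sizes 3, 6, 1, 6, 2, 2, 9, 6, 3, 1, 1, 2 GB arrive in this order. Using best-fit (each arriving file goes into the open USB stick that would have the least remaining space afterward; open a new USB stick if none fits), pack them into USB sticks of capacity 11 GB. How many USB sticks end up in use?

4

  3 → USB stick 1 (new)  [load 3/11]
  6 → USB stick 1  [load 9/11]
  1 → USB stick 1  [load 10/11]
  6 → USB stick 2 (new)  [load 6/11]
  2 → USB stick 2  [load 8/11]
  2 → USB stick 2  [load 10/11]
  9 → USB stick 3 (new)  [load 9/11]
  6 → USB stick 4 (new)  [load 6/11]
  3 → USB stick 4  [load 9/11]
  1 → USB stick 1  [load 11/11]
  1 → USB stick 2  [load 11/11]
  2 → USB stick 3  [load 11/11]
4 USB sticks opened.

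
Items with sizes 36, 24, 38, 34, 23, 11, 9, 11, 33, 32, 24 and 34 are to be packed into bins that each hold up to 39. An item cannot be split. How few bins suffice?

9

Total = 38 + 36 + 34 + 34 + 33 + 32 + 24 + 24 + 23 + 11 + 11 + 9 = 309.
Lower bound: ⌈309/39⌉ = 8 bins.
Also, 9 items each exceed 39/2, and no two of those can share a bin, so at least 9 bins are needed.
A packing using 9 bins:
  bin 1: 38 = 38
  bin 2: 36 = 36
  bin 3: 34 = 34
  bin 4: 34 = 34
  bin 5: 33 = 33
  bin 6: 32 = 32
  bin 7: 24 + 11 = 35
  bin 8: 24 + 11 = 35
  bin 9: 23 + 9 = 32
This matches the lower bound, so 9 is optimal.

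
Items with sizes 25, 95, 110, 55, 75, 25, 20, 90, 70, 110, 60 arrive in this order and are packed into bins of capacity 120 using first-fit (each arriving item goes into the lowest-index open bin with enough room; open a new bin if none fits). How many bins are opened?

8

  25 → bin 1 (new)  [load 25/120]
  95 → bin 1  [load 120/120]
  110 → bin 2 (new)  [load 110/120]
  55 → bin 3 (new)  [load 55/120]
  75 → bin 4 (new)  [load 75/120]
  25 → bin 3  [load 80/120]
  20 → bin 3  [load 100/120]
  90 → bin 5 (new)  [load 90/120]
  70 → bin 6 (new)  [load 70/120]
  110 → bin 7 (new)  [load 110/120]
  60 → bin 8 (new)  [load 60/120]
8 bins opened.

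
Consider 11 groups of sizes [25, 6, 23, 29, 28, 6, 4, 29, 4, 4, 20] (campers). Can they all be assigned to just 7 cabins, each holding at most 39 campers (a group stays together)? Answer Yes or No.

A valid assignment using 6 cabins:
  cabin 1: 29 + 6 + 4 = 39
  cabin 2: 29 + 6 + 4 = 39
  cabin 3: 28 + 4 = 32
  cabin 4: 25 = 25
  cabin 5: 23 = 23
  cabin 6: 20 = 20
That uses only 6 ≤ 7, so 7 cabins are enough.

Yes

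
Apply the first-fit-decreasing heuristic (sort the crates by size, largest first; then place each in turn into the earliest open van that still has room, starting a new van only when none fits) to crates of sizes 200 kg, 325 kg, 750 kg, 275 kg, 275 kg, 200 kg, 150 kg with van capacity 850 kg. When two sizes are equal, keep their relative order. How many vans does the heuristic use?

Sorted descending: 750, 325, 275, 275, 200, 200, 150.
  750 → van 1 (new)  [load 750/850]
  325 → van 2 (new)  [load 325/850]
  275 → van 2  [load 600/850]
  275 → van 3 (new)  [load 275/850]
  200 → van 2  [load 800/850]
  200 → van 3  [load 475/850]
  150 → van 3  [load 625/850]
3 vans opened.

3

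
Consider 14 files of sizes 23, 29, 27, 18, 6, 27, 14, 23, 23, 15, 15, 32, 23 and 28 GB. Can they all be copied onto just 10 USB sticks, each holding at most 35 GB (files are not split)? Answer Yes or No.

Total = 303 GB; ⌈303/35⌉ = 9.
10 files each exceed half the capacity and cannot share a USB stick, forcing at least 10 USB sticks.
The bound of 10 does not rule out 10, but exhaustive search shows no assignment into 10 USB sticks of capacity 35 GB exists — the minimum is 11.

No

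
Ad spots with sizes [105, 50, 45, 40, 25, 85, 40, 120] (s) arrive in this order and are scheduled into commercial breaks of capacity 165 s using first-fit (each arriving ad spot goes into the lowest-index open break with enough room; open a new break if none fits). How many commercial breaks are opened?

4

  105 → break 1 (new)  [load 105/165]
  50 → break 1  [load 155/165]
  45 → break 2 (new)  [load 45/165]
  40 → break 2  [load 85/165]
  25 → break 2  [load 110/165]
  85 → break 3 (new)  [load 85/165]
  40 → break 2  [load 150/165]
  120 → break 4 (new)  [load 120/165]
4 commercial breaks opened.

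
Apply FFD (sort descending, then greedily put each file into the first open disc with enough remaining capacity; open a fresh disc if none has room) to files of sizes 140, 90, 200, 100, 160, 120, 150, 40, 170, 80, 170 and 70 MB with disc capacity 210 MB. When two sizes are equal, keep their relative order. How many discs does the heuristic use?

Sorted descending: 200, 170, 170, 160, 150, 140, 120, 100, 90, 80, 70, 40.
  200 → disc 1 (new)  [load 200/210]
  170 → disc 2 (new)  [load 170/210]
  170 → disc 3 (new)  [load 170/210]
  160 → disc 4 (new)  [load 160/210]
  150 → disc 5 (new)  [load 150/210]
  140 → disc 6 (new)  [load 140/210]
  120 → disc 7 (new)  [load 120/210]
  100 → disc 8 (new)  [load 100/210]
  90 → disc 7  [load 210/210]
  80 → disc 8  [load 180/210]
  70 → disc 6  [load 210/210]
  40 → disc 2  [load 210/210]
8 discs opened.

8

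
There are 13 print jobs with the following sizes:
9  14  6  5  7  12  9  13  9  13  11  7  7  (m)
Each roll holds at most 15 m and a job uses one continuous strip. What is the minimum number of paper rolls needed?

10

Total = 14 + 13 + 13 + 12 + 11 + 9 + 9 + 9 + 7 + 7 + 7 + 6 + 5 = 122 m.
Lower bound: ⌈122/15⌉ = 9 paper rolls.
A packing using 10 paper rolls:
  roll 1: 14 = 14
  roll 2: 13 = 13
  roll 3: 13 = 13
  roll 4: 12 = 12
  roll 5: 11 = 11
  roll 6: 9 + 6 = 15
  roll 7: 9 + 5 = 14
  roll 8: 9 = 9
  roll 9: 7 + 7 = 14
  roll 10: 7 = 7
No arrangement into 9 paper rolls stays within capacity, so 10 is optimal.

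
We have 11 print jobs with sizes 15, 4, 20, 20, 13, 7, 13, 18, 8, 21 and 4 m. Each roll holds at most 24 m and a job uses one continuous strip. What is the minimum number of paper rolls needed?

Total = 21 + 20 + 20 + 18 + 15 + 13 + 13 + 8 + 7 + 4 + 4 = 143 m.
Lower bound: ⌈143/24⌉ = 6 paper rolls.
Also, 7 print jobs each exceed 12 m, and no two of those can share a roll, so at least 7 paper rolls are needed.
A packing using 7 paper rolls:
  roll 1: 21 = 21
  roll 2: 20 + 4 = 24
  roll 3: 20 + 4 = 24
  roll 4: 18 = 18
  roll 5: 15 + 8 = 23
  roll 6: 13 + 7 = 20
  roll 7: 13 = 13
This matches the lower bound, so 7 is optimal.

7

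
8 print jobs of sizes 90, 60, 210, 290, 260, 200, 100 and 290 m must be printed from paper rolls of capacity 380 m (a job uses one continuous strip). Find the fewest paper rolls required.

5

Total = 290 + 290 + 260 + 210 + 200 + 100 + 90 + 60 = 1500 m.
Lower bound: ⌈1500/380⌉ = 4 paper rolls.
Also, 5 print jobs each exceed 190 m, and no two of those can share a roll, so at least 5 paper rolls are needed.
A packing using 5 paper rolls:
  roll 1: 290 + 90 = 380
  roll 2: 290 + 60 = 350
  roll 3: 260 + 100 = 360
  roll 4: 210 = 210
  roll 5: 200 = 200
This matches the lower bound, so 5 is optimal.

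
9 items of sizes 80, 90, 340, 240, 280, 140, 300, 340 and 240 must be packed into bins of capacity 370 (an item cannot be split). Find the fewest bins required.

7

Total = 340 + 340 + 300 + 280 + 240 + 240 + 140 + 90 + 80 = 2050.
Lower bound: ⌈2050/370⌉ = 6 bins.
A packing using 7 bins:
  bin 1: 340 = 340
  bin 2: 340 = 340
  bin 3: 300 = 300
  bin 4: 280 + 90 = 370
  bin 5: 240 + 80 = 320
  bin 6: 240 = 240
  bin 7: 140 = 140
No arrangement into 6 bins stays within capacity, so 7 is optimal.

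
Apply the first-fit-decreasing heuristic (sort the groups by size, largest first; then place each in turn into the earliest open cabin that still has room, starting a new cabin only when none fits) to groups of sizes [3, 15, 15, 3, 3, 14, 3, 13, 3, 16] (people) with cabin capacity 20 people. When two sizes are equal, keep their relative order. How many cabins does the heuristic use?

5

Sorted descending: 16, 15, 15, 14, 13, 3, 3, 3, 3, 3.
  16 → cabin 1 (new)  [load 16/20]
  15 → cabin 2 (new)  [load 15/20]
  15 → cabin 3 (new)  [load 15/20]
  14 → cabin 4 (new)  [load 14/20]
  13 → cabin 5 (new)  [load 13/20]
  3 → cabin 1  [load 19/20]
  3 → cabin 2  [load 18/20]
  3 → cabin 3  [load 18/20]
  3 → cabin 4  [load 17/20]
  3 → cabin 4  [load 20/20]
5 cabins opened.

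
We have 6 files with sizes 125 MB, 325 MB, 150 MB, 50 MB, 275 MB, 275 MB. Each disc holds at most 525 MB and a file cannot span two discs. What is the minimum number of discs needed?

Total = 325 + 275 + 275 + 150 + 125 + 50 = 1200 MB.
Lower bound: ⌈1200/525⌉ = 3 discs.
A packing using 3 discs:
  disc 1: 325 + 150 + 50 = 525
  disc 2: 275 + 125 = 400
  disc 3: 275 = 275
This matches the lower bound, so 3 is optimal.

3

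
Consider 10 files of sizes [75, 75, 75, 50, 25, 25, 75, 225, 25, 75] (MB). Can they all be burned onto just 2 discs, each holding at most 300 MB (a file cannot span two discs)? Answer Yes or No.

Total = 725 MB; ⌈725/300⌉ = 3.
At least 3 discs are required, but only 2 are allowed.

No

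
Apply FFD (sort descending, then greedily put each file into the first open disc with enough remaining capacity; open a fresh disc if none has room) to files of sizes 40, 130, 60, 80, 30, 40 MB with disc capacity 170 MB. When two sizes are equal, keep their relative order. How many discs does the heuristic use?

Sorted descending: 130, 80, 60, 40, 40, 30.
  130 → disc 1 (new)  [load 130/170]
  80 → disc 2 (new)  [load 80/170]
  60 → disc 2  [load 140/170]
  40 → disc 1  [load 170/170]
  40 → disc 3 (new)  [load 40/170]
  30 → disc 2  [load 170/170]
3 discs opened.

3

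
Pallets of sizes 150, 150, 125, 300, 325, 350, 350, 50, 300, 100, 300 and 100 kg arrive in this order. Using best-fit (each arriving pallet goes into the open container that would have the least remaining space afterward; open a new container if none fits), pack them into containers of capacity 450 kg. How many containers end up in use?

  150 → container 1 (new)  [load 150/450]
  150 → container 1  [load 300/450]
  125 → container 1  [load 425/450]
  300 → container 2 (new)  [load 300/450]
  325 → container 3 (new)  [load 325/450]
  350 → container 4 (new)  [load 350/450]
  350 → container 5 (new)  [load 350/450]
  50 → container 4  [load 400/450]
  300 → container 6 (new)  [load 300/450]
  100 → container 5  [load 450/450]
  300 → container 7 (new)  [load 300/450]
  100 → container 3  [load 425/450]
7 containers opened.

7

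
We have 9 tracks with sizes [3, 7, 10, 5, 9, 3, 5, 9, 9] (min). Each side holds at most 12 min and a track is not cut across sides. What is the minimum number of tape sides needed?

Total = 10 + 9 + 9 + 9 + 7 + 5 + 5 + 3 + 3 = 60 min.
Lower bound: ⌈60/12⌉ = 5 tape sides.
A packing using 6 tape sides:
  side 1: 10 = 10
  side 2: 9 + 3 = 12
  side 3: 9 + 3 = 12
  side 4: 9 = 9
  side 5: 7 + 5 = 12
  side 6: 5 = 5
No arrangement into 5 tape sides stays within capacity, so 6 is optimal.

6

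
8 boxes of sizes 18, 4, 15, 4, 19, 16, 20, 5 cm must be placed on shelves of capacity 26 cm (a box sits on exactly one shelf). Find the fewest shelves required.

Total = 20 + 19 + 18 + 16 + 15 + 5 + 4 + 4 = 101 cm.
Lower bound: ⌈101/26⌉ = 4 shelves.
Also, 5 boxes each exceed 13 cm, and no two of those can share a shelf, so at least 5 shelves are needed.
A packing using 5 shelves:
  shelf 1: 20 + 5 = 25
  shelf 2: 19 + 4 = 23
  shelf 3: 18 + 4 = 22
  shelf 4: 16 = 16
  shelf 5: 15 = 15
This matches the lower bound, so 5 is optimal.

5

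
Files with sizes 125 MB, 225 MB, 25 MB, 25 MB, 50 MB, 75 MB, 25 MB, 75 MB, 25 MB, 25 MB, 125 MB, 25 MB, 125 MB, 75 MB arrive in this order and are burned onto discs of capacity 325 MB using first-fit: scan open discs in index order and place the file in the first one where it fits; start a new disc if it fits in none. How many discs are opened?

  125 → disc 1 (new)  [load 125/325]
  225 → disc 2 (new)  [load 225/325]
  25 → disc 1  [load 150/325]
  25 → disc 1  [load 175/325]
  50 → disc 1  [load 225/325]
  75 → disc 1  [load 300/325]
  25 → disc 1  [load 325/325]
  75 → disc 2  [load 300/325]
  25 → disc 2  [load 325/325]
  25 → disc 3 (new)  [load 25/325]
  125 → disc 3  [load 150/325]
  25 → disc 3  [load 175/325]
  125 → disc 3  [load 300/325]
  75 → disc 4 (new)  [load 75/325]
4 discs opened.

4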